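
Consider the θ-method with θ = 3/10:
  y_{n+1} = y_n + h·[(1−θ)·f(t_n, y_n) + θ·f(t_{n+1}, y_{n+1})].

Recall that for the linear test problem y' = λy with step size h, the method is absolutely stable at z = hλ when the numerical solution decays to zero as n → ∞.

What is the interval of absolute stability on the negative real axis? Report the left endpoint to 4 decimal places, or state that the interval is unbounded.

z∈(-5.0000,0).

Test eqn y'=λy, z=hλ:
  y_{n+1} = y_n + z·[7/10·y_n + 3/10·y_{n+1}] ⇒ (1 − 3/10z)y_{n+1} = (1 + 7/10z)y_n
  R(z) = (1 + 7/10z)/(1 − 3/10z).

Find x<0 with |R(x)|<1.
x=-0.36: |R|=0.6751
R=−1: 1+7/10x = −1+3/10x ⇒ -2/5x=2 ⇒ x=2/(-2/5)=-5.0000
Confirm numerically:
  x=-3.750: |R|=0.76471 <1
  x=-3.345: |R|=0.66958 <1
  x=-2.169: |R|=0.31399 <1
  x=-5.548: |R|=1.08227 >1
  x=-5.460: |R|=1.06975 >1
  x=-5.293: |R|=1.04529 >1
Stable set (-5.0000, 0).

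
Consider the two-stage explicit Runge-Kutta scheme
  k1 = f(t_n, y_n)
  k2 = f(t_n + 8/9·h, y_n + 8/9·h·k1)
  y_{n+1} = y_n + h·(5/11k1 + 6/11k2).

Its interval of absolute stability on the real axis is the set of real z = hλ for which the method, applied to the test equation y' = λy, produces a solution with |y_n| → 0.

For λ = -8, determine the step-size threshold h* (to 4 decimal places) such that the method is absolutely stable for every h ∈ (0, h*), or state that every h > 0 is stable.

(-2.0625,0); λ=-8 ⇒ h* = (33/16)/8 = 0.2578.

Set f=λy, z=hλ:
  k1=λy_n ⇒ h·k1=z·y_n;  k2=λ(1+8/9z)y_n ⇒ h·k2=z(1+8/9z)y_n
  y_{n+1}/y_n = 1 + 5/11z + 6/11z(1+8/9z) = 1 + z + 16/33z²
  R(z) = 1 + z + 16/33z².

Solve |R(x)|<1 on ℝ⁻.
x=-1.49: |R|=0.5864
R=1: x+16/33x²=0 ⇒ x=−33/16=-2.0625; min R=1−1/(4·16/33)=0.4844>−1
Confirm numerically:
  x=-1.765: |R|=0.74541 <1
  x=-1.708: |R|=0.70643 <1
  x=-1.522: |R|=0.60114 <1
  x=-2.315: |R|=1.28341 >1
  x=-2.288: |R|=1.25015 >1
  x=-2.122: |R|=1.06122 >1
So |R|<1 on (-2.0625, 0).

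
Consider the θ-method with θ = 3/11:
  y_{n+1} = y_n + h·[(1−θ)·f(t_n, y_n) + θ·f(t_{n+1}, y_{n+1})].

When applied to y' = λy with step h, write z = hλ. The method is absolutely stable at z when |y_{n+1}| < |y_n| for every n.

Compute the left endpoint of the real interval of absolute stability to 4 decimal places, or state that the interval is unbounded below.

z* = -4.4000.

Set f=λy, z=hλ:
  y_{n+1} = y_n + z·[8/11·y_n + 3/11·y_{n+1}] ⇒ (1 − 3/11z)y_{n+1} = (1 + 8/11z)y_n
  Hence R(z) = (1 + 8/11z)/(1 − 3/11z).

Solve |R(x)|<1 on ℝ⁻.
x=-0.99: |R|=0.2205
R=−1: 1+8/11x = −1+3/11x ⇒ -5/11x=2 ⇒ x=2/(-5/11)=-4.4000
Confirm numerically:
  x=-3.971: |R|=0.90639 <1
  x=-2.944: |R|=0.63292 <1
  x=-2.103: |R|=0.33647 <1
  x=-4.904: |R|=1.09801 >1
  x=-4.701: |R|=1.05995 >1
So |R|<1 on (-4.4000, 0).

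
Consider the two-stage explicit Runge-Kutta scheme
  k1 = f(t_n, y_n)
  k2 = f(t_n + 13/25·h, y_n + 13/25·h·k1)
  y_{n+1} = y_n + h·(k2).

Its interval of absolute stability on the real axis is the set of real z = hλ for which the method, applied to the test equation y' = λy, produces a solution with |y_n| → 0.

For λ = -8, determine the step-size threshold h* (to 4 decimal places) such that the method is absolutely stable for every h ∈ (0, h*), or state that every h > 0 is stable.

(-1.9231,0); λ=-8 ⇒ h* = (25/13)/8 = 0.2404.

Test eqn y'=λy, z=hλ:
  k1=λy_n ⇒ h·k1=z·y_n;  k2=λ(1+13/25z)y_n ⇒ h·k2=z(1+13/25z)y_n
  y_{n+1}/y_n = 1 + z(1+13/25z) = 1 + z + 13/25z²
  R(z) = 1 + z + 13/25z².

Boundary: |R(x)|=1, x<0.
x=-0.71: |R|=0.5521
R=1: x+13/25x²=0 ⇒ x=−25/13=-1.9231; min R=1−1/(4·13/25)=0.5192>−1
Confirm numerically:
  x=-1.824: |R|=0.90603 <1
  x=-1.543: |R|=0.69504 <1
  x=-0.822: |R|=0.52936 <1
  x=-2.276: |R|=1.41769 >1
  x=-2.180: |R|=1.29125 >1
So |R|<1 on (-1.9231, 0).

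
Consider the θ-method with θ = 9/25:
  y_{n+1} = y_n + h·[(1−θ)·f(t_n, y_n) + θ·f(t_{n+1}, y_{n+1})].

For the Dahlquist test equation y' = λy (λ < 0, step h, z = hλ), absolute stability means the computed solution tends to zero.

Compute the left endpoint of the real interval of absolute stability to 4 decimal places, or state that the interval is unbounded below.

left endpoint -7.1429.

Test eqn y'=λy, z=hλ:
  y_{n+1} = y_n + z·[16/25·y_n + 9/25·y_{n+1}] ⇒ (1 − 9/25z)y_{n+1} = (1 + 16/25z)y_n
  so R(z) = (1 + 16/25z)/(1 − 9/25z).

Solve |R(x)|<1 on ℝ⁻.
x=-1.79: |R|=0.0885
R=−1: 1+16/25x = −1+9/25x ⇒ -7/25x=2 ⇒ x=2/(-7/25)=-7.1429
Confirm numerically:
  x=-5.599: |R|=0.85665 <1
  x=-4.645: |R|=0.73827 <1
  x=-4.503: |R|=0.71799 <1
  x=-7.490: |R|=1.02630 >1
  x=-7.480: |R|=1.02556 >1
  x=-7.309: |R|=1.01281 >1
Stable set (-7.1429, 0).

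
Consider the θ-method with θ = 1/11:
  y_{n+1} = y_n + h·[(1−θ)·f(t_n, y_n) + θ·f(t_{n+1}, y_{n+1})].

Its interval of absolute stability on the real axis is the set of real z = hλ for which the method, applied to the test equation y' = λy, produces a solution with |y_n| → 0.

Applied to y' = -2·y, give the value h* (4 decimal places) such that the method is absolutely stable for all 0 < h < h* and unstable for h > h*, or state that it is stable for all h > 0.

Set f=λy, z=hλ:
  y_{n+1} = y_n + z·[10/11·y_n + 1/11·y_{n+1}] ⇒ (1 − 1/11z)y_{n+1} = (1 + 10/11z)y_n
  ⇒ R(z) = (1 + 10/11z)/(1 − 1/11z).

Need |R(x)|<1, x<0.
x=-0.43: |R|=0.5862
R=−1: 1+10/11x = −1+1/11x ⇒ -9/11x=2 ⇒ x=2/(-9/11)=-2.4444
Confirm numerically:
  x=-2.424: |R|=0.98629 <1
  x=-2.019: |R|=0.70589 <1
  x=-1.687: |R|=0.46268 <1
  x=-1.001: |R|=0.08249 <1
  x=-2.655: |R|=1.13878 >1
  x=-2.533: |R|=1.05889 >1
So |R|<1 on (-2.4444, 0).

(-2.4444,0); λ=-2 ⇒ h* = (22/9)/2 = 1.2222.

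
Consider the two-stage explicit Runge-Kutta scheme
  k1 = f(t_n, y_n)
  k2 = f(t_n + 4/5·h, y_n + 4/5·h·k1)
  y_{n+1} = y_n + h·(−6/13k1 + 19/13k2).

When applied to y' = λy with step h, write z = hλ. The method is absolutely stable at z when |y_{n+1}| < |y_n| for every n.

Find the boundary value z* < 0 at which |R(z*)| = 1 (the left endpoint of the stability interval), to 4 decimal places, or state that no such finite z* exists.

On y'=λy, z=hλ:
  k1=λy_n ⇒ h·k1=z·y_n;  k2=λ(1+4/5z)y_n ⇒ h·k2=z(1+4/5z)y_n
  y_{n+1}/y_n = 1 − 6/13z + 19/13z(1+4/5z) = 1 + z + 76/65z²
  Hence R(z) = 1 + z + 76/65z².

Need |R(x)|<1, x<0.
x=-0.53: |R|=0.7984
R=1: x+76/65x²=0 ⇒ x=−65/76=-0.8553; min R=1−1/(4·76/65)=0.7862>−1
Confirm numerically:
  x=-0.539: |R|=0.80069 <1
  x=-0.411: |R|=0.78651 <1
  x=-0.388: |R|=0.78802 <1
  x=-1.409: |R|=1.91225 >1
  x=-1.248: |R|=1.57308 >1
  x=-1.080: |R|=1.28379 >1
Stable set (-0.8553, 0).

z* = -0.8553.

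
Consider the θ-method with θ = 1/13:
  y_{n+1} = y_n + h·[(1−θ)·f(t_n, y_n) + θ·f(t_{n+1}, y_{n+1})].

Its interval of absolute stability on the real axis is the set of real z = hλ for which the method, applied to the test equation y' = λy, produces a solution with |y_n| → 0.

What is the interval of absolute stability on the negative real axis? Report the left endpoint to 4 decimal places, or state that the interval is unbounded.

(-2.3636, 0).

On y'=λy, z=hλ:
  y_{n+1} = y_n + z·[12/13·y_n + 1/13·y_{n+1}] ⇒ (1 − 1/13z)y_{n+1} = (1 + 12/13z)y_n
  R(z) = (1 + 12/13z)/(1 − 1/13z).

Solve |R(x)|<1 on ℝ⁻.
x=-0.96: |R|=0.1060
R=−1: 1+12/13x = −1+1/13x ⇒ -11/13x=2 ⇒ x=2/(-11/13)=-2.3636
Confirm numerically:
  x=-1.918: |R|=0.67140 <1
  x=-1.546: |R|=0.38169 <1
  x=-1.144: |R|=0.05147 <1
  x=-2.781: |R|=1.29092 >1
  x=-2.629: |R|=1.18677 >1
  x=-2.555: |R|=1.13533 >1
Interval (-2.3636, 0).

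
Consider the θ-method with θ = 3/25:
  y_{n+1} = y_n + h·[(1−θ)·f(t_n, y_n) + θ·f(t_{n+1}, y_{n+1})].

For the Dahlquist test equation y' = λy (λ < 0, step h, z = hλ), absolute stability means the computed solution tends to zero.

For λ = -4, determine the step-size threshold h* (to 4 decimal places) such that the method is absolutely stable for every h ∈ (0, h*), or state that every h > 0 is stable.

Set f=λy, z=hλ:
  y_{n+1} = y_n + z·[22/25·y_n + 3/25·y_{n+1}] ⇒ (1 − 3/25z)y_{n+1} = (1 + 22/25z)y_n
  so R(z) = (1 + 22/25z)/(1 − 3/25z).

Solve |R(x)|<1 on ℝ⁻.
x=-1.4: |R|=0.1986
R=−1: 1+22/25x = −1+3/25x ⇒ -19/25x=2 ⇒ x=2/(-19/25)=-2.6316
Confirm numerically:
  x=-2.547: |R|=0.95077 <1
  x=-1.978: |R|=0.59856 <1
  x=-1.376: |R|=0.18099 <1
  x=-3.214: |R|=1.31944 >1
  x=-3.159: |R|=1.29066 >1
  x=-3.013: |R|=1.21290 >1
Interval (-2.6316, 0).

(-2.6316,0); λ=-4 ⇒ h* = (50/19)/4 = 0.6579.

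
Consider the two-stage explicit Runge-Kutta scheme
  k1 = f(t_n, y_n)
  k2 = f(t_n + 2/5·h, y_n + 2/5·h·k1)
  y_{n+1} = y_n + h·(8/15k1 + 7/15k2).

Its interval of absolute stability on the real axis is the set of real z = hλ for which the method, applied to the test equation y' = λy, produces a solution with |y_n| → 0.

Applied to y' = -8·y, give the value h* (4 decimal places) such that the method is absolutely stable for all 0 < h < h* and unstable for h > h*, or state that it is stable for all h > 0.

Test eqn y'=λy, z=hλ:
  k1=λy_n ⇒ h·k1=z·y_n;  k2=λ(1+2/5z)y_n ⇒ h·k2=z(1+2/5z)y_n
  y_{n+1}/y_n = 1 + 8/15z + 7/15z(1+2/5z) = 1 + z + 14/75z²
  Hence R(z) = 1 + z + 14/75z².

Boundary: |R(x)|=1, x<0.
x=-0.93: |R|=0.2314
R=1: x+14/75x²=0 ⇒ x=−75/14=-5.3571; min R=1−1/(4·14/75)=-0.3393>−1
Confirm numerically:
  x=-4.683: |R|=0.41069 <1
  x=-3.776: |R|=0.11447 <1
  x=-2.212: |R|=0.29865 <1
  x=-5.879: |R|=1.57269 >1
  x=-5.558: |R|=1.20839 >1
  x=-5.432: |R|=1.07590 >1
Interval (-5.3571, 0).

(-5.3571,0); λ=-8 ⇒ h* = (75/14)/8 = 0.6696.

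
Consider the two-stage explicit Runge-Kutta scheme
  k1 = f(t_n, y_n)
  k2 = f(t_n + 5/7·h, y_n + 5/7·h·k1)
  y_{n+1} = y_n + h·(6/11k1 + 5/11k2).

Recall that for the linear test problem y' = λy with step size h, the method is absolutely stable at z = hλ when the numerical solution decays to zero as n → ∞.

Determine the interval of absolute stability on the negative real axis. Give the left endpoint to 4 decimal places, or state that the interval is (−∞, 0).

z∈(-3.0800,0).

With y'=λy (z=hλ):
  k1=λy_n ⇒ h·k1=z·y_n;  k2=λ(1+5/7z)y_n ⇒ h·k2=z(1+5/7z)y_n
  y_{n+1}/y_n = 1 + 6/11z + 5/11z(1+5/7z) = 1 + z + 25/77z²
  so R(z) = 1 + z + 25/77z².

Find x<0 with |R(x)|<1.
x=-0.79: |R|=0.4126
R=1: x+25/77x²=0 ⇒ x=−77/25=-3.0800; min R=1−1/(4·25/77)=0.2300>−1
Confirm numerically:
  x=-2.619: |R|=0.60800 <1
  x=-2.433: |R|=0.48891 <1
  x=-2.315: |R|=0.42501 <1
  x=-1.475: |R|=0.23137 <1
  x=-3.616: |R|=1.62928 >1
  x=-3.564: |R|=1.56006 >1
  x=-3.373: |R|=1.32087 >1
Interval (-3.0800, 0).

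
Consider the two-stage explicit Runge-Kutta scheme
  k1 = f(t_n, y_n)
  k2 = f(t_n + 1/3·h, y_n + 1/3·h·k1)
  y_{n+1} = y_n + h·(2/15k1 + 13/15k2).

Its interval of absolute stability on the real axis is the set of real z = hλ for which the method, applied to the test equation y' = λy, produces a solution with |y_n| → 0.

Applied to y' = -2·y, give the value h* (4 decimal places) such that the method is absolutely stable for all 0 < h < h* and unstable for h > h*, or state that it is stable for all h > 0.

(-3.4615,0); λ=-2 ⇒ h* = (45/13)/2 = 1.7308.

On y'=λy, z=hλ:
  k1=λy_n ⇒ h·k1=z·y_n;  k2=λ(1+1/3z)y_n ⇒ h·k2=z(1+1/3z)y_n
  y_{n+1}/y_n = 1 + 2/15z + 13/15z(1+1/3z) = 1 + z + 13/45z²
  so R(z) = 1 + z + 13/45z².

Find x<0 with |R(x)|<1.
x=-1.35: |R|=0.1765
R=1: x+13/45x²=0 ⇒ x=−45/13=-3.4615; min R=1−1/(4·13/45)=0.1346>−1
Confirm numerically:
  x=-2.393: |R|=0.26131 <1
  x=-1.762: |R|=0.13490 <1
  x=-1.742: |R|=0.13465 <1
  x=-3.958: |R|=1.56767 >1
  x=-3.925: |R|=1.52551 >1
  x=-3.512: |R|=1.05120 >1
Stable set (-3.4615, 0).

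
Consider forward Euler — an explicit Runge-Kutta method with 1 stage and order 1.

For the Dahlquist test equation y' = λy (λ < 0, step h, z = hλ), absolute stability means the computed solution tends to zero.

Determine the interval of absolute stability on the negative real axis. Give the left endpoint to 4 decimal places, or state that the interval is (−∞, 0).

z∈(-2.0000,0).

Set f=λy, z=hλ:
  order 1, 1-stage ⇒ R(z)=1+z
  (e.g. R(-1.12)=-0.12000, |R|=0.12000)

Need |R(x)|<1, x<0.
x=-1.12: |R|=0.1200
|R(-1.53)|=0.5300 |R(-1)|=0.0000 |R(-0.83)|=0.1700
Bisect:
  x_lo=-2.8074 |R|=1.8074  x_hi=-0.3943 |R|=0.6057
  mid=-1.60081 |R|=0.60081 →hi
  mid=-2.20408 |R|=1.20408 →lo
  mid=-1.90245 |R|=0.90245 →hi
  mid=-2.05326 |R|=1.05326 →lo
  mid=-1.97786 |R|=0.97786 →hi
  mid=-2.01556 |R|=1.01556 →lo
  mid=-1.99671 |R|=0.99671 →hi
  mid=-2.00613 |R|=1.00613 →lo
  mid=-2.00142 |R|=1.00142 →lo
  ...
  [-2.00010,-1.99995] ⇒ x*=-2.0000
Interval (-2.0000, 0).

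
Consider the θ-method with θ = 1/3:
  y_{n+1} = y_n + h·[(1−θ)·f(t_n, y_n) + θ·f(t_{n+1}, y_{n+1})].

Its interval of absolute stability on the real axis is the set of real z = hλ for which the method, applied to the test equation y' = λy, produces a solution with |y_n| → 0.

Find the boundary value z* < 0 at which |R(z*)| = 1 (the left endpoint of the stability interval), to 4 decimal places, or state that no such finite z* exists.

z* = -6.0000.

On y'=λy, z=hλ:
  y_{n+1} = y_n + z·[2/3·y_n + 1/3·y_{n+1}] ⇒ (1 − 1/3z)y_{n+1} = (1 + 2/3z)y_n
  ⇒ R(z) = (1 + 2/3z)/(1 − 1/3z).

Need |R(x)|<1, x<0.
x=-1.58: |R|=0.0349
R=−1: 1+2/3x = −1+1/3x ⇒ -1/3x=2 ⇒ x=2/(-1/3)=-6.0000
Confirm numerically:
  x=-4.813: |R|=0.84807 <1
  x=-4.025: |R|=0.71886 <1
  x=-3.125: |R|=0.53061 <1
  x=-6.462: |R|=1.04883 >1
  x=-6.149: |R|=1.01629 >1
Stable set (-6.0000, 0).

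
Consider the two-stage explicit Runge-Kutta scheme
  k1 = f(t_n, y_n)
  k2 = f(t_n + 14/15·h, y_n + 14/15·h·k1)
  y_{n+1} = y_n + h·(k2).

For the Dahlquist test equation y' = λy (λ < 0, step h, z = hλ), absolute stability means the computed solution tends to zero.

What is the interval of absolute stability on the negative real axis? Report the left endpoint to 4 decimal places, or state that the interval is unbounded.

z∈(-1.0714,0).

Set f=λy, z=hλ:
  k1=λy_n ⇒ h·k1=z·y_n;  k2=λ(1+14/15z)y_n ⇒ h·k2=z(1+14/15z)y_n
  y_{n+1}/y_n = 1 + z(1+14/15z) = 1 + z + 14/15z²
  so R(z) = 1 + z + 14/15z².

Find x<0 with |R(x)|<1.
x=-1.04: |R|=0.9695
R=1: x+14/15x²=0 ⇒ x=−15/14=-1.0714; min R=1−1/(4·14/15)=0.7321>−1
Confirm numerically:
  x=-0.749: |R|=0.77460 <1
  x=-0.490: |R|=0.73409 <1
  x=-0.470: |R|=0.73617 <1
  x=-1.581: |R|=1.75192 >1
  x=-1.461: |R|=1.53122 >1
  x=-1.428: |R|=1.47524 >1
Interval (-1.0714, 0).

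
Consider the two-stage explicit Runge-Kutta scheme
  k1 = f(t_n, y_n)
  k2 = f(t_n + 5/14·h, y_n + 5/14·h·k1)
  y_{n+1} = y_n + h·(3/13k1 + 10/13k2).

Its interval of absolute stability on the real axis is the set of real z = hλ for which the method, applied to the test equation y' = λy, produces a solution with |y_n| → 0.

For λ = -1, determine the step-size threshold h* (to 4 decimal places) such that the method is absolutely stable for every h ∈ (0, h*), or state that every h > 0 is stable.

With y'=λy (z=hλ):
  k1=λy_n ⇒ h·k1=z·y_n;  k2=λ(1+5/14z)y_n ⇒ h·k2=z(1+5/14z)y_n
  y_{n+1}/y_n = 1 + 3/13z + 10/13z(1+5/14z) = 1 + z + 25/91z²
  ⇒ R(z) = 1 + z + 25/91z².

Boundary: |R(x)|=1, x<0.
x=-0.94: |R|=0.3027
R=1: x+25/91x²=0 ⇒ x=−91/25=-3.6400; min R=1−1/(4·25/91)=0.0900>−1
Confirm numerically:
  x=-2.899: |R|=0.40985 <1
  x=-2.802: |R|=0.35492 <1
  x=-1.798: |R|=0.09013 <1
  x=-4.209: |R|=1.65795 >1
  x=-4.194: |R|=1.63832 >1
  x=-4.026: |R|=1.42693 >1
Stable set (-3.6400, 0).

(-3.6400,0); λ=-1 ⇒ h* = (91/25)/1 = 3.6400.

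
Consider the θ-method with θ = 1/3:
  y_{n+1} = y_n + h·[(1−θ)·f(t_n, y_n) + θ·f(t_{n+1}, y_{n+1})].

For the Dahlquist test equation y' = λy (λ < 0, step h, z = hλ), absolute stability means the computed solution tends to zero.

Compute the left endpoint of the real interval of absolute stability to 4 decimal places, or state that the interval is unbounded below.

z* = -6.0000.

With y'=λy (z=hλ):
  y_{n+1} = y_n + z·[2/3·y_n + 1/3·y_{n+1}] ⇒ (1 − 1/3z)y_{n+1} = (1 + 2/3z)y_n
  so R(z) = (1 + 2/3z)/(1 − 1/3z).

Find x<0 with |R(x)|<1.
x=-0.99: |R|=0.2556
R=−1: 1+2/3x = −1+1/3x ⇒ -1/3x=2 ⇒ x=2/(-1/3)=-6.0000
Confirm numerically:
  x=-5.976: |R|=0.99733 <1
  x=-3.249: |R|=0.55977 <1
  x=-2.969: |R|=0.49221 <1
  x=-2.611: |R|=0.39601 <1
  x=-6.497: |R|=1.05233 >1
  x=-6.237: |R|=1.02566 >1
  x=-6.073: |R|=1.00805 >1
Stable set (-6.0000, 0).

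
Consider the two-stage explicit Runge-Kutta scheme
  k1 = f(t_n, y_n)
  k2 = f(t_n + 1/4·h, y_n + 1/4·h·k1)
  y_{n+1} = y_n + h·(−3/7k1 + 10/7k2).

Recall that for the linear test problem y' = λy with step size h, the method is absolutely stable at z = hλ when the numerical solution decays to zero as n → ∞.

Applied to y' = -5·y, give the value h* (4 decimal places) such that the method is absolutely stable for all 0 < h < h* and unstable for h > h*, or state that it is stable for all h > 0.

With y'=λy (z=hλ):
  k1=λy_n ⇒ h·k1=z·y_n;  k2=λ(1+1/4z)y_n ⇒ h·k2=z(1+1/4z)y_n
  y_{n+1}/y_n = 1 − 3/7z + 10/7z(1+1/4z) = 1 + z + 5/14z²
  Hence R(z) = 1 + z + 5/14z².

Boundary: |R(x)|=1, x<0.
x=-0.94: |R|=0.3756
R=1: x+5/14x²=0 ⇒ x=−14/5=-2.8000; min R=1−1/(4·5/14)=0.3000>−1
Confirm numerically:
  x=-2.346: |R|=0.61961 <1
  x=-2.045: |R|=0.44858 <1
  x=-1.895: |R|=0.38751 <1
  x=-1.646: |R|=0.32161 <1
  x=-3.133: |R|=1.37260 >1
  x=-3.022: |R|=1.23960 >1
  x=-2.956: |R|=1.16469 >1
So |R|<1 on (-2.8000, 0).

(-2.8000,0); λ=-5 ⇒ h* = (14/5)/5 = 0.5600.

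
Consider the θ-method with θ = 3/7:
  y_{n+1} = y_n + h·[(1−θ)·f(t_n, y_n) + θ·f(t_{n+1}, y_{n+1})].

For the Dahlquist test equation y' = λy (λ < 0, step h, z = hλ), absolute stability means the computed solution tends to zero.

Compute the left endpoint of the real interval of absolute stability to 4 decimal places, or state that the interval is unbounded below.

z* = -14.0000.

With y'=λy (z=hλ):
  y_{n+1} = y_n + z·[4/7·y_n + 3/7·y_{n+1}] ⇒ (1 − 3/7z)y_{n+1} = (1 + 4/7z)y_n
  Hence R(z) = (1 + 4/7z)/(1 − 3/7z).

Find x<0 with |R(x)|<1.
x=-1.03: |R|=0.2854
R=−1: 1+4/7x = −1+3/7x ⇒ -1/7x=2 ⇒ x=2/(-1/7)=-14.0000
Confirm numerically:
  x=-12.738: |R|=0.97209 <1
  x=-10.019: |R|=0.89257 <1
  x=-8.914: |R|=0.84927 <1
  x=-7.275: |R|=0.76670 <1
  x=-14.379: |R|=1.00756 >1
  x=-14.304: |R|=1.00609 >1
  x=-14.108: |R|=1.00219 >1
So |R|<1 on (-14.0000, 0).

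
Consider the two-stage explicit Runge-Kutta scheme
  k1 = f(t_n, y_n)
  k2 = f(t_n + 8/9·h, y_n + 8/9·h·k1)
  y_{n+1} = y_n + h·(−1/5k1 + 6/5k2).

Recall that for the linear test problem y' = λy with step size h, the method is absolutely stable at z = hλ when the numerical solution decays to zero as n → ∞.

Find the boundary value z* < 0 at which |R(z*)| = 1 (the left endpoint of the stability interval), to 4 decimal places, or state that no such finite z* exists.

Set f=λy, z=hλ:
  k1=λy_n ⇒ h·k1=z·y_n;  k2=λ(1+8/9z)y_n ⇒ h·k2=z(1+8/9z)y_n
  y_{n+1}/y_n = 1 − 1/5z + 6/5z(1+8/9z) = 1 + z + 16/15z²
  so R(z) = 1 + z + 16/15z².

Boundary: |R(x)|=1, x<0.
x=-0.32: |R|=0.7892
R=1: x+16/15x²=0 ⇒ x=−15/16=-0.9375; min R=1−1/(4·16/15)=0.7656>−1
Confirm numerically:
  x=-0.783: |R|=0.87096 <1
  x=-0.591: |R|=0.78157 <1
  x=-0.482: |R|=0.76581 <1
  x=-0.472: |R|=0.76564 <1
  x=-1.397: |R|=1.68472 >1
  x=-1.201: |R|=1.33756 >1
  x=-1.181: |R|=1.30675 >1
Interval (-0.9375, 0).

left endpoint -0.9375.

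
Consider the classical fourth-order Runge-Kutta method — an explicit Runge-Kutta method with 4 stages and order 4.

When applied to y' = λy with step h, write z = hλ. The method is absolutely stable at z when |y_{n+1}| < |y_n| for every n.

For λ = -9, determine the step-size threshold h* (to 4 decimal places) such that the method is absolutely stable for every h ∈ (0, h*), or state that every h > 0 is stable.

With y'=λy (z=hλ):
  order 4, 4-stage ⇒ R(z)=1+z+z^2/2+z^3/6+z^4/24
  (e.g. R(-1.13)=0.33590, |R|=0.33590)

Need |R(x)|<1, x<0.
x=-1.13: |R|=0.3359
|R(-3.01)|=1.3951 |R(-2.13)|=0.3855 |R(-1.88)|=0.3003
Bisect:
  x_lo=-3.5280 |R|=2.8318  x_hi=-0.2110 |R|=0.8097
  mid=-1.86952 |R|=0.29799 →hi
  mid=-2.69876 |R|=0.87718 →hi
  mid=-3.11338 |R|=1.61831 →lo
  mid=-2.90607 |R|=1.19789 →lo
  mid=-2.80241 |R|=1.02612 →lo
  mid=-2.75058 |R|=0.94892 →hi
  mid=-2.77650 |R|=0.98682 →hi
  mid=-2.78946 |R|=1.00629 →lo
  mid=-2.78298 |R|=0.99651 →hi
  mid=-2.78622 |R|=1.00139 →lo
  ...
  [-2.78541,-2.78520] ⇒ x*=-2.7853
Stable set (-2.7853, 0).

(-2.7853,0); λ=-9 ⇒ h* = 0.3095.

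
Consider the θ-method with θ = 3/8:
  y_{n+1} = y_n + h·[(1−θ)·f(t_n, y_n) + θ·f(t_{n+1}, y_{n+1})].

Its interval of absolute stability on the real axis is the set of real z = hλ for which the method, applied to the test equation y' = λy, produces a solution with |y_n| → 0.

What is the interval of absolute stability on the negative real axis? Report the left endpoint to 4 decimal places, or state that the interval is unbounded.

With y'=λy (z=hλ):
  y_{n+1} = y_n + z·[5/8·y_n + 3/8·y_{n+1}] ⇒ (1 − 3/8z)y_{n+1} = (1 + 5/8z)y_n
  Hence R(z) = (1 + 5/8z)/(1 − 3/8z).

Need |R(x)|<1, x<0.
x=-0.51: |R|=0.5719
R=−1: 1+5/8x = −1+3/8x ⇒ -1/4x=2 ⇒ x=2/(-1/4)=-8.0000
Confirm numerically:
  x=-7.824: |R|=0.98882 <1
  x=-4.560: |R|=0.68266 <1
  x=-3.895: |R|=0.58293 <1
  x=-8.411: |R|=1.02473 >1
  x=-8.175: |R|=1.01076 >1
So |R|<1 on (-8.0000, 0).

z∈(-8.0000,0).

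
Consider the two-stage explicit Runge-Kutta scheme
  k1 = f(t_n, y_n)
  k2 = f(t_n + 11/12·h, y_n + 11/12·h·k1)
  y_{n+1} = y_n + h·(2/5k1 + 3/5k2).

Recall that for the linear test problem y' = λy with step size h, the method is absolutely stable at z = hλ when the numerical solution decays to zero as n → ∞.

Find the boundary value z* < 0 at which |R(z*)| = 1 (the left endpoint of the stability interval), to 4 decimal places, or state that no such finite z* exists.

left endpoint -1.8182.

Set f=λy, z=hλ:
  k1=λy_n ⇒ h·k1=z·y_n;  k2=λ(1+11/12z)y_n ⇒ h·k2=z(1+11/12z)y_n
  y_{n+1}/y_n = 1 + 2/5z + 3/5z(1+11/12z) = 1 + z + 11/20z²
  R(z) = 1 + z + 11/20z².

Find x<0 with |R(x)|<1.
x=-0.52: |R|=0.6287
R=1: x+11/20x²=0 ⇒ x=−20/11=-1.8182; min R=1−1/(4·11/20)=0.5455>−1
Confirm numerically:
  x=-1.715: |R|=0.90267 <1
  x=-1.466: |R|=0.71604 <1
  x=-1.252: |R|=0.61013 <1
  x=-1.166: |R|=0.58176 <1
  x=-2.283: |R|=1.58365 >1
  x=-2.188: |R|=1.44504 >1
  x=-1.871: |R|=1.05435 >1
Stable set (-1.8182, 0).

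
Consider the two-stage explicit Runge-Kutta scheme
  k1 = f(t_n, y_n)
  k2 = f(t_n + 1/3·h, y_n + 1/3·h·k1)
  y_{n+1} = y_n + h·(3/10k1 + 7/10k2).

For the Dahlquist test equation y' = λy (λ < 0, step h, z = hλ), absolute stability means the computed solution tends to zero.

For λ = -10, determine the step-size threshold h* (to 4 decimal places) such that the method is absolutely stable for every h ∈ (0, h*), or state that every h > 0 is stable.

(-4.2857,0); λ=-10 ⇒ h* = (30/7)/10 = 0.4286.

Test eqn y'=λy, z=hλ:
  k1=λy_n ⇒ h·k1=z·y_n;  k2=λ(1+1/3z)y_n ⇒ h·k2=z(1+1/3z)y_n
  y_{n+1}/y_n = 1 + 3/10z + 7/10z(1+1/3z) = 1 + z + 7/30z²
  ⇒ R(z) = 1 + z + 7/30z².

Boundary: |R(x)|=1, x<0.
x=-0.32: |R|=0.7039
R=1: x+7/30x²=0 ⇒ x=−30/7=-4.2857; min R=1−1/(4·7/30)=-0.0714>−1
Confirm numerically:
  x=-3.397: |R|=0.29558 <1
  x=-3.345: |R|=0.26577 <1
  x=-2.842: |R|=0.04262 <1
  x=-4.860: |R|=1.65124 >1
  x=-4.390: |R|=1.10682 >1
Interval (-4.2857, 0).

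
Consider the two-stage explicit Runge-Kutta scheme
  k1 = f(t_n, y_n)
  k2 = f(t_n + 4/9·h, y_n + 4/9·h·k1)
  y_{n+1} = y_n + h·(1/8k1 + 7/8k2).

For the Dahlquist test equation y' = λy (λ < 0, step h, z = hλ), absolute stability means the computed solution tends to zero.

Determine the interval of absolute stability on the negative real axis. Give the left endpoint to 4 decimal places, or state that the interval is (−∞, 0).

z∈(-2.5714,0).

Set f=λy, z=hλ:
  k1=λy_n ⇒ h·k1=z·y_n;  k2=λ(1+4/9z)y_n ⇒ h·k2=z(1+4/9z)y_n
  y_{n+1}/y_n = 1 + 1/8z + 7/8z(1+4/9z) = 1 + z + 7/18z²
  ⇒ R(z) = 1 + z + 7/18z².

Solve |R(x)|<1 on ℝ⁻.
x=-0.53: |R|=0.5792
R=1: x+7/18x²=0 ⇒ x=−18/7=-2.5714; min R=1−1/(4·7/18)=0.3571>−1
Confirm numerically:
  x=-2.221: |R|=0.69733 <1
  x=-2.033: |R|=0.57431 <1
  x=-1.311: |R|=0.35739 <1
  x=-3.114: |R|=1.65705 >1
  x=-3.090: |R|=1.62315 >1
  x=-3.043: |R|=1.55805 >1
Stable set (-2.5714, 0).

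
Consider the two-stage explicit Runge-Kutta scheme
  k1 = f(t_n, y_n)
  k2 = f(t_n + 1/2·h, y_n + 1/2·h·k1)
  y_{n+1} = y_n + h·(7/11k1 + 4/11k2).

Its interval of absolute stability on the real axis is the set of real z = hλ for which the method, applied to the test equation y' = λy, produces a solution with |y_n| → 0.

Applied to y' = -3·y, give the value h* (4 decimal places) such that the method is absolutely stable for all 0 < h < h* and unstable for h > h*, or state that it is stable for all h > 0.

(-5.5000,0); λ=-3 ⇒ h* = (11/2)/3 = 1.8333.

Test eqn y'=λy, z=hλ:
  k1=λy_n ⇒ h·k1=z·y_n;  k2=λ(1+1/2z)y_n ⇒ h·k2=z(1+1/2z)y_n
  y_{n+1}/y_n = 1 + 7/11z + 4/11z(1+1/2z) = 1 + z + 2/11z²
  so R(z) = 1 + z + 2/11z².

Need |R(x)|<1, x<0.
x=-1.64: |R|=0.1510
R=1: x+2/11x²=0 ⇒ x=−11/2=-5.5000; min R=1−1/(4·2/11)=-0.3750>−1
Confirm numerically:
  x=-5.095: |R|=0.62482 <1
  x=-4.339: |R|=0.08408 <1
  x=-3.291: |R|=0.32179 <1
  x=-3.272: |R|=0.32546 <1
  x=-5.988: |R|=1.53130 >1
  x=-5.727: |R|=1.23637 >1
Interval (-5.5000, 0).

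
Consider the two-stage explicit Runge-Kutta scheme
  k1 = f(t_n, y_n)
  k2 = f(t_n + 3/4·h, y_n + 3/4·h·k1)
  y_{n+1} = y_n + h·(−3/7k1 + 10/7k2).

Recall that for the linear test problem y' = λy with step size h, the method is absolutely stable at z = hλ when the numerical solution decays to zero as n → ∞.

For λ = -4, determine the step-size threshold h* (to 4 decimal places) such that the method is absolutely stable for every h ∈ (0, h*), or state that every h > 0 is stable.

Test eqn y'=λy, z=hλ:
  k1=λy_n ⇒ h·k1=z·y_n;  k2=λ(1+3/4z)y_n ⇒ h·k2=z(1+3/4z)y_n
  y_{n+1}/y_n = 1 − 3/7z + 10/7z(1+3/4z) = 1 + z + 15/14z²
  ⇒ R(z) = 1 + z + 15/14z².

Solve |R(x)|<1 on ℝ⁻.
x=-1.12: |R|=1.2240
R=1: x+15/14x²=0 ⇒ x=−14/15=-0.9333; min R=1−1/(4·15/14)=0.7667>−1
Confirm numerically:
  x=-0.850: |R|=0.92411 <1
  x=-0.532: |R|=0.77124 <1
  x=-0.454: |R|=0.76684 <1
  x=-0.402: |R|=0.77115 <1
  x=-1.179: |R|=1.31033 >1
  x=-1.174: |R|=1.30272 >1
Stable set (-0.9333, 0).

(-0.9333,0); λ=-4 ⇒ h* = (14/15)/4 = 0.2333.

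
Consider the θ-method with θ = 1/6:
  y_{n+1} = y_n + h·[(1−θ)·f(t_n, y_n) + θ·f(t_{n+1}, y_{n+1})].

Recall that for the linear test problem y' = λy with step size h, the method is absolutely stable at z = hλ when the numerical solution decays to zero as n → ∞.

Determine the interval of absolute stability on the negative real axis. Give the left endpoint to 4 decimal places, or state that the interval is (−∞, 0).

(-3.0000, 0).

With y'=λy (z=hλ):
  y_{n+1} = y_n + z·[5/6·y_n + 1/6·y_{n+1}] ⇒ (1 − 1/6z)y_{n+1} = (1 + 5/6z)y_n
  ⇒ R(z) = (1 + 5/6z)/(1 − 1/6z).

Boundary: |R(x)|=1, x<0.
x=-1.38: |R|=0.1220
R=−1: 1+5/6x = −1+1/6x ⇒ -2/3x=2 ⇒ x=2/(-2/3)=-3.0000
Confirm numerically:
  x=-2.125: |R|=0.56923 <1
  x=-1.737: |R|=0.34703 <1
  x=-1.462: |R|=0.17556 <1
  x=-3.560: |R|=1.23431 >1
  x=-3.528: |R|=1.22166 >1
  x=-3.493: |R|=1.20773 >1
Stable set (-3.0000, 0).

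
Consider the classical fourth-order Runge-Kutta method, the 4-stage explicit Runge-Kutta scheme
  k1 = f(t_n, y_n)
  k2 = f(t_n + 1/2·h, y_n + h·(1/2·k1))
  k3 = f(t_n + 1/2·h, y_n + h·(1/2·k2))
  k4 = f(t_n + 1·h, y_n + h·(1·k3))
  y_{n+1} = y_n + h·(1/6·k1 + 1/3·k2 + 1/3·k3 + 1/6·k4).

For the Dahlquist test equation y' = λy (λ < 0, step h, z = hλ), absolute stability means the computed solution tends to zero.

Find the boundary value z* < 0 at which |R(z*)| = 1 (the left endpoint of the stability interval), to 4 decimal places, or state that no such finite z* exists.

z* = -2.7853.

With y'=λy (z=hλ):
  order 4, 4-stage ⇒ R(z)=1+z+z^2/2+z^3/6+z^4/24
  (e.g. R(-0.3)=0.74084, |R|=0.74084)

Need |R(x)|<1, x<0.
x=-0.3: |R|=0.7408
|R(-2.81)|=1.0379 |R(-1.43)|=0.2793 |R(-1.42)|=0.2804
Bisect:
  x_lo=-3.4821 |R|=2.6693  x_hi=-0.3485 |R|=0.7058
  mid=-1.91530 |R|=0.30859 →hi
  mid=-2.69869 |R|=0.87709 →hi
  mid=-3.09039 |R|=1.56623 →lo
  mid=-2.89454 |R|=1.17759 →lo
  mid=-2.79661 |R|=1.01720 →lo
  mid=-2.74765 |R|=0.94472 →hi
  mid=-2.77213 |R|=0.98034 →hi
  ...
  [-2.78533,-2.78514] ⇒ x*=-2.7853
Stable set (-2.7853, 0).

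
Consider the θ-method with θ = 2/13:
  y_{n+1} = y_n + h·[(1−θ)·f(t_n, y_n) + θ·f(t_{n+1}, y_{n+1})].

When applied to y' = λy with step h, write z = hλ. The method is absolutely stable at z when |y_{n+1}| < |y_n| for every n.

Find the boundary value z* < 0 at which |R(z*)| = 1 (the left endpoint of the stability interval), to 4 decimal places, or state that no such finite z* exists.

z* = -2.8889.

On y'=λy, z=hλ:
  y_{n+1} = y_n + z·[11/13·y_n + 2/13·y_{n+1}] ⇒ (1 − 2/13z)y_{n+1} = (1 + 11/13z)y_n
  R(z) = (1 + 11/13z)/(1 − 2/13z).

Boundary: |R(x)|=1, x<0.
x=-0.57: |R|=0.4760
R=−1: 1+11/13x = −1+2/13x ⇒ -9/13x=2 ⇒ x=2/(-9/13)=-2.8889
Confirm numerically:
  x=-1.819: |R|=0.42126 <1
  x=-1.485: |R|=0.20883 <1
  x=-1.368: |R|=0.13015 <1
  x=-3.483: |R|=1.26781 >1
  x=-3.445: |R|=1.25163 >1
  x=-3.434: |R|=1.24693 >1
Interval (-2.8889, 0).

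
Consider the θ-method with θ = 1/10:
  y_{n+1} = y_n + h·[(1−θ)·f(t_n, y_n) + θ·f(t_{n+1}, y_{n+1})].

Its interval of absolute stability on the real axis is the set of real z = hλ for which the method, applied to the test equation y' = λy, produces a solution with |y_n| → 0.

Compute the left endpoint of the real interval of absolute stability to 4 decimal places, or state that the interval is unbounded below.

On y'=λy, z=hλ:
  y_{n+1} = y_n + z·[9/10·y_n + 1/10·y_{n+1}] ⇒ (1 − 1/10z)y_{n+1} = (1 + 9/10z)y_n
  so R(z) = (1 + 9/10z)/(1 − 1/10z).

Find x<0 with |R(x)|<1.
x=-0.5: |R|=0.5238
R=−1: 1+9/10x = −1+1/10x ⇒ -4/5x=2 ⇒ x=2/(-4/5)=-2.5000
Confirm numerically:
  x=-1.994: |R|=0.66250 <1
  x=-1.803: |R|=0.52758 <1
  x=-1.264: |R|=0.12216 <1
  x=-2.795: |R|=1.18445 >1
  x=-2.687: |R|=1.11792 >1
  x=-2.527: |R|=1.01724 >1
So |R|<1 on (-2.5000, 0).

z* = -2.5000.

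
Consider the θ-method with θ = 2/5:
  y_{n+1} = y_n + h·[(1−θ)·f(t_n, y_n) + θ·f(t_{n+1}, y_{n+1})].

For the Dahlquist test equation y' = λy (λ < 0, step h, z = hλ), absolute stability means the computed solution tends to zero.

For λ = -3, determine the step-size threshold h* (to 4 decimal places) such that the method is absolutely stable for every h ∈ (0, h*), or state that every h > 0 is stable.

On y'=λy, z=hλ:
  y_{n+1} = y_n + z·[3/5·y_n + 2/5·y_{n+1}] ⇒ (1 − 2/5z)y_{n+1} = (1 + 3/5z)y_n
  R(z) = (1 + 3/5z)/(1 − 2/5z).

Solve |R(x)|<1 on ℝ⁻.
x=-0.51: |R|=0.5764
R=−1: 1+3/5x = −1+2/5x ⇒ -1/5x=2 ⇒ x=2/(-1/5)=-10.0000
Confirm numerically:
  x=-8.926: |R|=0.95300 <1
  x=-8.815: |R|=0.94764 <1
  x=-6.054: |R|=0.76935 <1
  x=-5.407: |R|=0.70956 <1
  x=-10.471: |R|=1.01816 >1
  x=-10.364: |R|=1.01415 >1
Interval (-10.0000, 0).

(-10.0000,0); λ=-3 ⇒ h* = (10)/3 = 3.3333.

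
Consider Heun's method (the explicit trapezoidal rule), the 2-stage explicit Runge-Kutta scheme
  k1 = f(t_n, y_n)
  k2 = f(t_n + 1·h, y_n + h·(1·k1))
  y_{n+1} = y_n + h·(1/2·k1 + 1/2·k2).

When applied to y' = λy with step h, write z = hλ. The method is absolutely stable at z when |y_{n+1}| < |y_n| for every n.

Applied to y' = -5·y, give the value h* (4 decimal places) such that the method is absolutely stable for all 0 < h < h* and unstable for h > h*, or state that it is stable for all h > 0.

Set f=λy, z=hλ:
  order 2, 2-stage ⇒ R(z)=1+z+z^2/2
  (e.g. R(-1.1)=0.50500, |R|=0.50500)

Find x<0 with |R(x)|<1.
x=-1.1: |R|=0.5050
|R(-1.63)|=0.6985 |R(-0.92)|=0.5032 |R(-0.9)|=0.5050
Bisect:
  x_lo=-2.5481 |R|=1.6983  x_hi=-0.1848 |R|=0.8323
  mid=-1.36643 |R|=0.56714 →hi
  mid=-1.95727 |R|=0.95818 →hi
  mid=-2.25269 |R|=1.28461 →lo
  mid=-2.10498 |R|=1.11049 →lo
  mid=-2.03112 |R|=1.03161 →lo
  mid=-1.99420 |R|=0.99421 →hi
  mid=-2.01266 |R|=1.01274 →lo
  mid=-2.00343 |R|=1.00343 →lo
  mid=-1.99881 |R|=0.99881 →hi
  mid=-2.00112 |R|=1.00112 →lo
  ...
  [-2.00011,-1.99997] ⇒ x*=-2.0000
So |R|<1 on (-2.0000, 0).

(-2.0000,0); λ=-5 ⇒ h* = 0.4000.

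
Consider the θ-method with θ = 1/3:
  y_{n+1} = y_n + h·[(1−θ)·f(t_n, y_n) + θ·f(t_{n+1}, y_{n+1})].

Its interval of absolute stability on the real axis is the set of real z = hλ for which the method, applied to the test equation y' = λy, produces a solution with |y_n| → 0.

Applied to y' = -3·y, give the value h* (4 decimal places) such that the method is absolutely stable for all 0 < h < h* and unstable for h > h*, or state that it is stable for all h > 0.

(-6.0000,0); λ=-3 ⇒ h* = (6)/3 = 2.0000.

With y'=λy (z=hλ):
  y_{n+1} = y_n + z·[2/3·y_n + 1/3·y_{n+1}] ⇒ (1 − 1/3z)y_{n+1} = (1 + 2/3z)y_n
  R(z) = (1 + 2/3z)/(1 − 1/3z).

Need |R(x)|<1, x<0.
x=-0.52: |R|=0.5568
R=−1: 1+2/3x = −1+1/3x ⇒ -1/3x=2 ⇒ x=2/(-1/3)=-6.0000
Confirm numerically:
  x=-5.671: |R|=0.96206 <1
  x=-4.950: |R|=0.86792 <1
  x=-4.414: |R|=0.78608 <1
  x=-3.744: |R|=0.66548 <1
  x=-6.580: |R|=1.06054 >1
  x=-6.574: |R|=1.05995 >1
So |R|<1 on (-6.0000, 0).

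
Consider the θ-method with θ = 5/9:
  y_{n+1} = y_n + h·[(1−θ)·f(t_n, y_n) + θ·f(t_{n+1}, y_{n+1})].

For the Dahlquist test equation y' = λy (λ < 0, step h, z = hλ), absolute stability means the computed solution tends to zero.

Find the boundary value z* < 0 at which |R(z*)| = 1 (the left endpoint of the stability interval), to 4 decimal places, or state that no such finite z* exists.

(−∞, 0) — no finite endpoint.

With y'=λy (z=hλ):
  y_{n+1} = y_n + z·[4/9·y_n + 5/9·y_{n+1}] ⇒ (1 − 5/9z)y_{n+1} = (1 + 4/9z)y_n
  so R(z) = (1 + 4/9z)/(1 − 5/9z).

Boundary: |R(x)|=1, x<0.
x=-0.47: |R|=0.6273
x=-2: |R|=0.0526
x=-10: |R|=0.5254
x=-100: |R|=0.7682
θ=5/9≥1/2 ⇒ |1+4/9x|<|1−5/9x| ∀x<0 ⇒ interval (−∞,0).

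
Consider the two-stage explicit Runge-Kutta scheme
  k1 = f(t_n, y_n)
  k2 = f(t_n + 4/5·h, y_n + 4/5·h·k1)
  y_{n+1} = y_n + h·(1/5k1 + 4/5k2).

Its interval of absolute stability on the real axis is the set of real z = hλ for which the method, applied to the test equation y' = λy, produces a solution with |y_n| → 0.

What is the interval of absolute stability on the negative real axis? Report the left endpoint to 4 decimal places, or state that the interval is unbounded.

(-1.5625, 0).

On y'=λy, z=hλ:
  k1=λy_n ⇒ h·k1=z·y_n;  k2=λ(1+4/5z)y_n ⇒ h·k2=z(1+4/5z)y_n
  y_{n+1}/y_n = 1 + 1/5z + 4/5z(1+4/5z) = 1 + z + 16/25z²
  so R(z) = 1 + z + 16/25z².

Solve |R(x)|<1 on ℝ⁻.
x=-0.35: |R|=0.7284
R=1: x+16/25x²=0 ⇒ x=−25/16=-1.5625; min R=1−1/(4·16/25)=0.6094>−1
Confirm numerically:
  x=-1.475: |R|=0.91740 <1
  x=-1.362: |R|=0.82523 <1
  x=-1.028: |R|=0.64834 <1
  x=-0.748: |R|=0.61008 <1
  x=-2.120: |R|=1.75642 >1
  x=-1.925: |R|=1.44660 >1
Stable set (-1.5625, 0).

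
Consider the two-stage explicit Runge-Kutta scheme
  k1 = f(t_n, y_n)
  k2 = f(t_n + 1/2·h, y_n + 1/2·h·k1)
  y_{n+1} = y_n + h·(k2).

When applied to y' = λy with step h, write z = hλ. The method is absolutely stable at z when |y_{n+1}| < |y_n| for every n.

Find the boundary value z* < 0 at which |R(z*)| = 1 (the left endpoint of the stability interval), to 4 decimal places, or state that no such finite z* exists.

With y'=λy (z=hλ):
  k1=λy_n ⇒ h·k1=z·y_n;  k2=λ(1+1/2z)y_n ⇒ h·k2=z(1+1/2z)y_n
  y_{n+1}/y_n = 1 + z(1+1/2z) = 1 + z + 1/2z²
  Hence R(z) = 1 + z + 1/2z².

Boundary: |R(x)|=1, x<0.
x=-1.19: |R|=0.5181
R=1: x+1/2x²=0 ⇒ x=−2=-2.0000; min R=1−1/(4·1/2)=0.5000>−1
Confirm numerically:
  x=-1.703: |R|=0.74710 <1
  x=-1.439: |R|=0.59636 <1
  x=-1.394: |R|=0.57762 <1
  x=-0.933: |R|=0.50224 <1
  x=-2.527: |R|=1.66586 >1
  x=-2.164: |R|=1.17745 >1
Interval (-2.0000, 0).

left endpoint -2.0000.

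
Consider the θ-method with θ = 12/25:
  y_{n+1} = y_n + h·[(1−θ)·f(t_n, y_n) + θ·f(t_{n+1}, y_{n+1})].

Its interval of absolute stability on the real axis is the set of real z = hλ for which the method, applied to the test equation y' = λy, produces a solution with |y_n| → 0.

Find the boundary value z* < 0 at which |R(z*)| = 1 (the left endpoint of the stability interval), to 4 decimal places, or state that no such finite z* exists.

With y'=λy (z=hλ):
  y_{n+1} = y_n + z·[13/25·y_n + 12/25·y_{n+1}] ⇒ (1 − 12/25z)y_{n+1} = (1 + 13/25z)y_n
  Hence R(z) = (1 + 13/25z)/(1 − 12/25z).

Need |R(x)|<1, x<0.
x=-0.47: |R|=0.6165
R=−1: 1+13/25x = −1+12/25x ⇒ -1/25x=2 ⇒ x=2/(-1/25)=-50.0000
Confirm numerically:
  x=-41.869: |R|=0.98458 <1
  x=-40.642: |R|=0.98175 <1
  x=-33.337: |R|=0.96080 <1
  x=-24.144: |R|=0.91785 <1
  x=-50.482: |R|=1.00076 >1
  x=-50.328: |R|=1.00052 >1
  x=-50.027: |R|=1.00004 >1
Stable set (-50.0000, 0).

left endpoint -50.0000.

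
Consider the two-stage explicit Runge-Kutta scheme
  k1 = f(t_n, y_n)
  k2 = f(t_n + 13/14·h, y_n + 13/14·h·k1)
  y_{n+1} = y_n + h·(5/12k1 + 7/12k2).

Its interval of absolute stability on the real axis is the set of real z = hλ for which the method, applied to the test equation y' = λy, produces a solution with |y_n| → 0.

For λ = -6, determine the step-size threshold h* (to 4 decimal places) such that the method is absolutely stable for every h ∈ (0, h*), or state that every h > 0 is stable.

(-1.8462,0); λ=-6 ⇒ h* = (24/13)/6 = 0.3077.

Test eqn y'=λy, z=hλ:
  k1=λy_n ⇒ h·k1=z·y_n;  k2=λ(1+13/14z)y_n ⇒ h·k2=z(1+13/14z)y_n
  y_{n+1}/y_n = 1 + 5/12z + 7/12z(1+13/14z) = 1 + z + 13/24z²
  Hence R(z) = 1 + z + 13/24z².

Boundary: |R(x)|=1, x<0.
x=-1.22: |R|=0.5862
R=1: x+13/24x²=0 ⇒ x=−24/13=-1.8462; min R=1−1/(4·13/24)=0.5385>−1
Confirm numerically:
  x=-1.706: |R|=0.87049 <1
  x=-1.207: |R|=0.58213 <1
  x=-1.108: |R|=0.55698 <1
  x=-1.952: |R|=1.11191 >1
  x=-1.893: |R|=1.04803 >1
Interval (-1.8462, 0).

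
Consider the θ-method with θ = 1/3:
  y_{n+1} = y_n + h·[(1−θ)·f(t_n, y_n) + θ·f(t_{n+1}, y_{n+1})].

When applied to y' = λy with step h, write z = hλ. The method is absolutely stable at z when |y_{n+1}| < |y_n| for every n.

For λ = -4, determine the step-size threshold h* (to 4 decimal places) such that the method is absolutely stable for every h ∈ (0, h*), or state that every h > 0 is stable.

(-6.0000,0); λ=-4 ⇒ h* = (6)/4 = 1.5000.

Set f=λy, z=hλ:
  y_{n+1} = y_n + z·[2/3·y_n + 1/3·y_{n+1}] ⇒ (1 − 1/3z)y_{n+1} = (1 + 2/3z)y_n
  ⇒ R(z) = (1 + 2/3z)/(1 − 1/3z).

Need |R(x)|<1, x<0.
x=-1.38: |R|=0.0548
R=−1: 1+2/3x = −1+1/3x ⇒ -1/3x=2 ⇒ x=2/(-1/3)=-6.0000
Confirm numerically:
  x=-5.279: |R|=0.91291 <1
  x=-3.778: |R|=0.67217 <1
  x=-2.869: |R|=0.46652 <1
  x=-2.543: |R|=0.37633 <1
  x=-6.391: |R|=1.04164 >1
  x=-6.093: |R|=1.01023 >1
Interval (-6.0000, 0).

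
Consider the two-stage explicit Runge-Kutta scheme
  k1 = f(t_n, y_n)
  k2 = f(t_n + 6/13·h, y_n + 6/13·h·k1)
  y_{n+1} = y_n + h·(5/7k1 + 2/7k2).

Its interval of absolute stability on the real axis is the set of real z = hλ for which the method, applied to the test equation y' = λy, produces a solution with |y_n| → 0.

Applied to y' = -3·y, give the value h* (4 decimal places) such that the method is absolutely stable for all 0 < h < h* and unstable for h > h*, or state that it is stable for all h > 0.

(-7.5833,0); λ=-3 ⇒ h* = (91/12)/3 = 2.5278.

Test eqn y'=λy, z=hλ:
  k1=λy_n ⇒ h·k1=z·y_n;  k2=λ(1+6/13z)y_n ⇒ h·k2=z(1+6/13z)y_n
  y_{n+1}/y_n = 1 + 5/7z + 2/7z(1+6/13z) = 1 + z + 12/91z²
  ⇒ R(z) = 1 + z + 12/91z².

Find x<0 with |R(x)|<1.
x=-1.6: |R|=0.2624
R=1: x+12/91x²=0 ⇒ x=−91/12=-7.5833; min R=1−1/(4·12/91)=-0.8958>−1
Confirm numerically:
  x=-6.748: |R|=0.25668 <1
  x=-5.409: |R|=0.55090 <1
  x=-4.691: |R|=0.78918 <1
  x=-8.166: |R|=1.62744 >1
  x=-7.924: |R|=1.35597 >1
  x=-7.909: |R|=1.33965 >1
So |R|<1 on (-7.5833, 0).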